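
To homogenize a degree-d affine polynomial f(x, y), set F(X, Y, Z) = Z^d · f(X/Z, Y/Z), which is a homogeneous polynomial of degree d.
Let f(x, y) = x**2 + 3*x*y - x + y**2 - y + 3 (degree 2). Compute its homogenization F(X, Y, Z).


F(X, Y, Z) = X**2 + 3*X*Y - X*Z + Y**2 - Y*Z + 3*Z**2

deg(f) = 2.
Substitute x = X/Z, y = Y/Z into f, then multiply by Z^2.
  monomial 1·x^2·y^0 ↦ 1·X^2·Y^0·Z^0.
  monomial 3·x^1·y^1 ↦ 3·X^1·Y^1·Z^0.
  monomial -1·x^1·y^0 ↦ -1·X^1·Y^0·Z^1.
  monomial 1·x^0·y^2 ↦ 1·X^0·Y^2·Z^0.
  monomial -1·x^0·y^1 ↦ -1·X^0·Y^1·Z^1.
  monomial 3·x^0·y^0 ↦ 3·X^0·Y^0·Z^2.
Collecting: F(X, Y, Z) = X**2 + 3*X*Y - X*Z + Y**2 - Y*Z + 3*Z**2.


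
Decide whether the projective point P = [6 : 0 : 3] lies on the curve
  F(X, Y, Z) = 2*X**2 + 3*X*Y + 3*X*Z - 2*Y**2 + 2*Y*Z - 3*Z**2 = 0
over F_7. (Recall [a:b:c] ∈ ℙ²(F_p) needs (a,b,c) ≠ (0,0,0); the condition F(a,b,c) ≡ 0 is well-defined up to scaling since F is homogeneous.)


F(6,0,3) ≡ 1 (mod 7); P is NOT on the curve.

Evaluate F(6, 0, 3) term-by-term (mod 7).
  2*X**2 ↦ 2·36·1·1 = 72
  3*X*Y ↦ 3·6·0·1 = 0
  3*X*Z ↦ 3·6·1·3 = 54
  -2*Y**2 ↦ -2·1·0·1 = 0
  2*Y*Z ↦ 2·1·0·3 = 0
  -3*Z**2 ↦ -3·1·1·9 = -27
Sum: F(6, 0, 3) = (72) + (0) + (54) + (0) + (0) + (-27) = 99.
Reducing mod 7: 99 ≡ 1 (mod 7).
Since F(a, b, c) ≡ 1 ≠ 0 (mod 7), P does NOT lie on the curve.


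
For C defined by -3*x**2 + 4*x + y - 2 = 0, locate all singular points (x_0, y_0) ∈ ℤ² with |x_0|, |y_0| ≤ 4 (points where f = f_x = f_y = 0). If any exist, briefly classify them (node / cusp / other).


No singular points in the scanned grid; C is smooth there.

Compute partial derivatives:
  f_x = 4 - 6*x.
  f_y = 1.
f_y = 1 is a nonzero constant, so f_y never vanishes: no point (x, y) can satisfy f = f_x = f_y = 0. In particular no (x, y) ∈ {−4, ..., 4}² is singular; the curve is smooth.


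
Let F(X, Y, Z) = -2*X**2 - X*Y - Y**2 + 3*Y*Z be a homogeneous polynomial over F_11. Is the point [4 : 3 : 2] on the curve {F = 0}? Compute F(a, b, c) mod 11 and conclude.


F(4,3,2) ≡ 9 (mod 11); P is NOT on the curve.

Evaluate F(4, 3, 2) term-by-term (mod 11).
  -2*X**2 ↦ -2·16·1·1 = -32
  -X*Y ↦ -1·4·3·1 = -12
  -Y**2 ↦ -1·1·9·1 = -9
  3*Y*Z ↦ 3·1·3·2 = 18
Sum: F(4, 3, 2) = (-32) + (-12) + (-9) + (18) = -35.
Reducing mod 11: -35 ≡ 9 (mod 11).
Since F(a, b, c) ≡ 9 ≠ 0 (mod 11), P does NOT lie on the curve.


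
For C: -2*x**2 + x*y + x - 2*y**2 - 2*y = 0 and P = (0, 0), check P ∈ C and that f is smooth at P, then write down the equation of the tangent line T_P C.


Tangent line at P: x - 2*y = 0.

Step 1: f(0, 0) = 0, so P lies on C.
Step 2: partial derivatives
  f_x(x, y) = -4*x + y + 1, f_y(x, y) = x - 4*y - 2.
  f_x(P) = 1, f_y(P) = -2 (gradient nonzero, so P is smooth).
Step 3: tangent line at P: 1·(x − 0) + -2·(y − 0) = 0.
Expanding: x - 2*y = 0.


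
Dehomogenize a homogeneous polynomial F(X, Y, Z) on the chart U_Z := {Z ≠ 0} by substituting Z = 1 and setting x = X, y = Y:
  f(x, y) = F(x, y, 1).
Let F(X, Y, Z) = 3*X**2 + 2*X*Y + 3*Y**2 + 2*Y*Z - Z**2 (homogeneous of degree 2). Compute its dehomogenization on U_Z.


f(x, y) = 3*x**2 + 2*x*y + 3*y**2 + 2*y - 1

On U_Z we set Z = 1. Each monomial c·X^i·Y^j·Z^k in F becomes c·x^i·y^j·1^k = c·x^i·y^j.
Substituting Z = 1: F(X, Y, 1) = 3*x**2 + 2*x*y + 3*y**2 + 2*y - 1.
Note: deg(f) ≤ deg(F) = 2; strict inequality happens when F is divisible by Z (lost terms).


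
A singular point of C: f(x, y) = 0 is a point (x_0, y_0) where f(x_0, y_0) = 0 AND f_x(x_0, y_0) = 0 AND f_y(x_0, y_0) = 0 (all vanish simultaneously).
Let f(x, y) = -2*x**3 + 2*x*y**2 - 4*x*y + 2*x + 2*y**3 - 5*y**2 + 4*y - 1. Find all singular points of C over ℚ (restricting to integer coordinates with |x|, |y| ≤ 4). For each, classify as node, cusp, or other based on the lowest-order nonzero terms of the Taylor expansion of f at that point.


Singular points: {(0, 1)}; classification: cusp.

Compute partial derivatives:
  f_x = -6*x**2 + 2*y**2 - 4*y + 2.
  f_y = 4*x*y - 4*x + 6*y**2 - 10*y + 4.
Scan x_0 ∈ {−4, ..., 4}. For each x_0, f_y(x_0, y) is a polynomial in y; find its integer roots y ∈ {−4, ..., 4}, then test f_x and f at those candidates.
  x = -4: f_y(-4, y) = 6*y**2 - 26*y + 20; vanishes at y ∈ {1}. (-4, 1): f_x = -96 ≠ 0.
  x = -3: f_y(-3, y) = 6*y**2 - 22*y + 16; vanishes at y ∈ {1}. (-3, 1): f_x = -54 ≠ 0.
  x = -2: f_y(-2, y) = 6*y**2 - 18*y + 12; vanishes at y ∈ {1, 2}. (-2, 1): f_x = -24 ≠ 0; (-2, 2): f_x = -22 ≠ 0.
  x = -1: f_y(-1, y) = 6*y**2 - 14*y + 8; vanishes at y ∈ {1}. (-1, 1): f_x = -6 ≠ 0.
  x = 0: f_y(0, y) = 6*y**2 - 10*y + 4; vanishes at y ∈ {1}. (0, 1): f_x = 0, f = 0 — SINGULAR.
  x = 1: f_y(1, y) = 6*y**2 - 6*y; vanishes at y ∈ {0, 1}. (1, 0): f_x = -4 ≠ 0; (1, 1): f_x = -6 ≠ 0.
  x = 2: f_y(2, y) = 6*y**2 - 2*y - 4; vanishes at y ∈ {1}. (2, 1): f_x = -24 ≠ 0.
  x = 3: f_y(3, y) = 6*y**2 + 2*y - 8; vanishes at y ∈ {1}. (3, 1): f_x = -54 ≠ 0.
  x = 4: f_y(4, y) = 6*y**2 + 6*y - 12; vanishes at y ∈ {-2, 1}. (4, -2): f_x = -78 ≠ 0; (4, 1): f_x = -96 ≠ 0.
Only singular point on the grid: (0, 1).
Classify: substitute x = 0 + u, y = 1 + v and expand: f = -2*u**3 + 2*u*v**2 + 2*v**3 + v**2.
No constant or linear terms (consistent with a singular point). Quadratic part: v**2. Cubic part: -2*u**3 + 2*u*v**2 + 2*v**3.
The quadratic part v**2 is a perfect square, so there is a single (double) tangent line v = 0, i.e. y = 1. Restricting the cubic part to that line (v = 0) leaves -2*u**3 ≠ 0, so f is not divisible by v and the branch is v² ≈ 2*u**3 to lowest order — this is a cusp.
Classification: cusp.


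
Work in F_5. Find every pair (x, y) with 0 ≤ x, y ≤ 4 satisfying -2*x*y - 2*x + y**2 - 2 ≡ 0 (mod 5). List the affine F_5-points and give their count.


Affine F_5-points: {(1, 1), (2, 2), (4, 0), (4, 3)}; count = 4.

For each of the 25 pairs (x, y) ∈ F_5², evaluate f(x, y) mod 5. Record the zeros.
  x = 0: [0↦3, 1↦4, 2↦2, 3↦2, 4↦4]  zeros at y ∈ ∅
  x = 1: [0↦1, 1↦0, 2↦1, 3↦4, 4↦4]  zeros at y ∈ {1}
  x = 2: [0↦4, 1↦1, 2↦0, 3↦1, 4↦4]  zeros at y ∈ {2}
  x = 3: [0↦2, 1↦2, 2↦4, 3↦3, 4↦4]  zeros at y ∈ ∅
  x = 4: [0↦0, 1↦3, 2↦3, 3↦0, 4↦4]  zeros at y ∈ {0, 3}
Collecting zeros: affine points = {(1, 1), (2, 2), (4, 0), (4, 3)}.
Total count |C(F_5)_aff| = 4.


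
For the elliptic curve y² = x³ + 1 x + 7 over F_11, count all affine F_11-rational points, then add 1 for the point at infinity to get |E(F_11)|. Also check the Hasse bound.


Affine points = {(1, 3), (1, 8), (3, 2), (3, 9), (4, 3), (4, 8), (5, 4), (5, 7), (6, 3), (6, 8), (7, 4), (7, 7), (10, 4), (10, 7)}; affine count = 14; |E(F_11)| = 15.

Discriminant check: Δ ∝ 4a³ + 27b² = 4·1³ + 27·7² = 4·1 + 27·49 ≡ 7 (mod 11). Nonzero ⇒ E is nonsingular.
For each x ∈ F_11, compute rhs = x³ + 1·x + 7 mod 11, then count y ∈ F_11 with y² ≡ rhs.
  x = 0: rhs = 7, matching y values: none (0 points).
  x = 1: rhs = 9, matching y values: 3, 8 (2 points).
  x = 2: rhs = 6, matching y values: none (0 points).
  x = 3: rhs = 4, matching y values: 2, 9 (2 points).
  x = 4: rhs = 9, matching y values: 3, 8 (2 points).
  x = 5: rhs = 5, matching y values: 4, 7 (2 points).
  x = 6: rhs = 9, matching y values: 3, 8 (2 points).
  x = 7: rhs = 5, matching y values: 4, 7 (2 points).
  x = 8: rhs = 10, matching y values: none (0 points).
  x = 9: rhs = 8, matching y values: none (0 points).
  x = 10: rhs = 5, matching y values: 4, 7 (2 points).
Total affine count: 14.
Full point count |E(F_11)| = 14 + 1 = 15.
Hasse bound: |15 − (11+1)| = |3| = 3 ≤ 2√11 ≈ 6.6332 ✓.


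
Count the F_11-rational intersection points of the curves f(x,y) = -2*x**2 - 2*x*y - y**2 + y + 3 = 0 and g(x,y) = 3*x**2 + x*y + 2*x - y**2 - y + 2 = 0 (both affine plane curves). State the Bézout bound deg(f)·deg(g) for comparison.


Common zeros: {(3, 7), (9, 6)}; count = 2; Bézout bound = 4.

deg(f) = 2, deg(g) = 2, so Bézout bound = 4.
Scan x ∈ F_11. For each x, list the y ∈ F_11 with f(x, y) ≡ 0 and those with g(x, y) ≡ 0 (mod 11); the common zeros in that column are the intersection.
  x = 0: f ≡ 0 at y ∈ ∅; g ≡ 0 at y ∈ {1, 9}; common: ∅.
  x = 1: f ≡ 0 at y ∈ {3, 7}; g ≡ 0 at y ∈ ∅; common: ∅.
  x = 2: f ≡ 0 at y ∈ {4}; g ≡ 0 at y ∈ ∅; common: ∅.
  x = 3: f ≡ 0 at y ∈ {7, 10}; g ≡ 0 at y ∈ {6, 7}; common: {7}.
  x = 4: f ≡ 0 at y ∈ ∅; g ≡ 0 at y ∈ ∅; common: ∅.
  x = 5: f ≡ 0 at y ∈ {4, 9}; g ≡ 0 at y ∈ {7, 8}; common: ∅.
  x = 6: f ≡ 0 at y ∈ ∅; g ≡ 0 at y ∈ ∅; common: ∅.
  x = 7: f ≡ 0 at y ∈ {3, 6}; g ≡ 0 at y ∈ ∅; common: ∅.
  x = 8: f ≡ 0 at y ∈ {9}; g ≡ 0 at y ∈ {2, 5}; common: ∅.
  x = 9: f ≡ 0 at y ∈ {6, 10}; g ≡ 0 at y ∈ {2, 6}; common: {6}.
  x = 10: f ≡ 0 at y ∈ ∅; g ≡ 0 at y ∈ {1, 8}; common: ∅.
Collecting: common zeros = {(3, 7), (9, 6)}, so the count is 2.
Comparison with the Bézout bound: 2 ≤ 4 = deg(f)·deg(g), as expected for curves with no common component (the affine F_11-count falls short of the bound because intersections may lie at infinity, over extension fields, or carry multiplicity).


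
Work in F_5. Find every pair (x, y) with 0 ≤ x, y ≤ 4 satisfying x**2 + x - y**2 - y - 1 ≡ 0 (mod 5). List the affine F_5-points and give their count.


Affine F_5-points: {(1, 2), (2, 0), (2, 4), (3, 2)}; count = 4.

For each of the 25 pairs (x, y) ∈ F_5², evaluate f(x, y) mod 5. Record the zeros.
  x = 0: [0↦4, 1↦2, 2↦3, 3↦2, 4↦4]  zeros at y ∈ ∅
  x = 1: [0↦1, 1↦4, 2↦0, 3↦4, 4↦1]  zeros at y ∈ {2}
  x = 2: [0↦0, 1↦3, 2↦4, 3↦3, 4↦0]  zeros at y ∈ {0, 4}
  x = 3: [0↦1, 1↦4, 2↦0, 3↦4, 4↦1]  zeros at y ∈ {2}
  x = 4: [0↦4, 1↦2, 2↦3, 3↦2, 4↦4]  zeros at y ∈ ∅
Collecting zeros: affine points = {(1, 2), (2, 0), (2, 4), (3, 2)}.
Total count |C(F_5)_aff| = 4.


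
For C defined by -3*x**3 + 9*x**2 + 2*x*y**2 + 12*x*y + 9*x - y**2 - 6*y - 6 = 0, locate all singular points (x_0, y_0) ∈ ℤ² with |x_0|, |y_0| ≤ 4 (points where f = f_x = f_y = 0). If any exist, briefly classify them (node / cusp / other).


Singular points: {(1, -3)}; classification: cusp.

Compute partial derivatives:
  f_x = -9*x**2 + 18*x + 2*y**2 + 12*y + 9.
  f_y = 4*x*y + 12*x - 2*y - 6.
Scan x_0 ∈ {−4, ..., 4}. For each x_0, f_y(x_0, y) is a polynomial in y; find its integer roots y ∈ {−4, ..., 4}, then test f_x and f at those candidates.
  x = -4: f_y(-4, y) = -18*y - 54; vanishes at y ∈ {-3}. (-4, -3): f_x = -225 ≠ 0.
  x = -3: f_y(-3, y) = -14*y - 42; vanishes at y ∈ {-3}. (-3, -3): f_x = -144 ≠ 0.
  x = -2: f_y(-2, y) = -10*y - 30; vanishes at y ∈ {-3}. (-2, -3): f_x = -81 ≠ 0.
  x = -1: f_y(-1, y) = -6*y - 18; vanishes at y ∈ {-3}. (-1, -3): f_x = -36 ≠ 0.
  x = 0: f_y(0, y) = -2*y - 6; vanishes at y ∈ {-3}. (0, -3): f_x = -9 ≠ 0.
  x = 1: f_y(1, y) = 2*y + 6; vanishes at y ∈ {-3}. (1, -3): f_x = 0, f = 0 — SINGULAR.
  x = 2: f_y(2, y) = 6*y + 18; vanishes at y ∈ {-3}. (2, -3): f_x = -9 ≠ 0.
  x = 3: f_y(3, y) = 10*y + 30; vanishes at y ∈ {-3}. (3, -3): f_x = -36 ≠ 0.
  x = 4: f_y(4, y) = 14*y + 42; vanishes at y ∈ {-3}. (4, -3): f_x = -81 ≠ 0.
Only singular point on the grid: (1, -3).
Classify: substitute x = 1 + u, y = -3 + v and expand: f = -3*u**3 + 2*u*v**2 + v**2.
No constant or linear terms (consistent with a singular point). Quadratic part: v**2. Cubic part: -3*u**3 + 2*u*v**2.
The quadratic part v**2 is a perfect square, so there is a single (double) tangent line v = 0, i.e. y = -3. Restricting the cubic part to that line (v = 0) leaves -3*u**3 ≠ 0, so f is not divisible by v and the branch is v² ≈ 3*u**3 to lowest order — this is a cusp.
Classification: cusp.


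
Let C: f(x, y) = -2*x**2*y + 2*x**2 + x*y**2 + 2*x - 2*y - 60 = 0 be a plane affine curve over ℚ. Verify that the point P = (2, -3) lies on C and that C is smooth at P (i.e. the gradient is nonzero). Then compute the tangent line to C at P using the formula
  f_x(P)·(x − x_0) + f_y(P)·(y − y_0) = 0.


Tangent line at P: 43*x - 22*y - 152 = 0.

Step 1: f(2, -3) = 0, so P lies on C.
Step 2: partial derivatives
  f_x(x, y) = -4*x*y + 4*x + y**2 + 2, f_y(x, y) = -2*x**2 + 2*x*y - 2.
  f_x(P) = 43, f_y(P) = -22 (gradient nonzero, so P is smooth).
Step 3: tangent line at P: 43·(x − 2) + -22·(y − -3) = 0.
Expanding: 43*x - 22*y - 152 = 0.


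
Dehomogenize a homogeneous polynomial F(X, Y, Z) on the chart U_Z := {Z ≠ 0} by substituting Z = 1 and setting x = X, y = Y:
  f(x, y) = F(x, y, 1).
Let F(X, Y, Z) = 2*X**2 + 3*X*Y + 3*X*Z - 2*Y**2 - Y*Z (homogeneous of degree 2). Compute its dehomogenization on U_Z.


f(x, y) = 2*x**2 + 3*x*y + 3*x - 2*y**2 - y

On U_Z we set Z = 1. Each monomial c·X^i·Y^j·Z^k in F becomes c·x^i·y^j·1^k = c·x^i·y^j.
Substituting Z = 1: F(X, Y, 1) = 2*x**2 + 3*x*y + 3*x - 2*y**2 - y.
Note: deg(f) ≤ deg(F) = 2; strict inequality happens when F is divisible by Z (lost terms).


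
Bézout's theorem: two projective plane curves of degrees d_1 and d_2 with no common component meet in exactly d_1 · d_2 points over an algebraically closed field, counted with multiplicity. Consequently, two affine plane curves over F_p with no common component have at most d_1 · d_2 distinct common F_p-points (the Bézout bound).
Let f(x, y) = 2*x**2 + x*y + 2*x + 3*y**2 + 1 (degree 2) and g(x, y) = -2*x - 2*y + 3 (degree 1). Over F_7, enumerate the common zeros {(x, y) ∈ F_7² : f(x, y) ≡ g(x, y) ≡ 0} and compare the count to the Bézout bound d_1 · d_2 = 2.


Common zeros: ∅; count = 0; Bézout bound = 2.

deg(f) = 2, deg(g) = 1, so Bézout bound = 2.
Scan x ∈ F_7. For each x, list the y ∈ F_7 with f(x, y) ≡ 0 and those with g(x, y) ≡ 0 (mod 7); the common zeros in that column are the intersection.
  x = 0: f ≡ 0 at y ∈ {3, 4}; g ≡ 0 at y ∈ {5}; common: ∅.
  x = 1: f ≡ 0 at y ∈ {3, 6}; g ≡ 0 at y ∈ {4}; common: ∅.
  x = 2: f ≡ 0 at y ∈ {5, 6}; g ≡ 0 at y ∈ {3}; common: ∅.
  x = 3: f ≡ 0 at y ∈ ∅; g ≡ 0 at y ∈ {2}; common: ∅.
  x = 4: f ≡ 0 at y ∈ {4}; g ≡ 0 at y ∈ {1}; common: ∅.
  x = 5: f ≡ 0 at y ∈ {5}; g ≡ 0 at y ∈ {0}; common: ∅.
  x = 6: f ≡ 0 at y ∈ ∅; g ≡ 0 at y ∈ {6}; common: ∅.
Collecting: common zeros = ∅, so the count is 0.
Comparison with the Bézout bound: 0 ≤ 2 = deg(f)·deg(g), as expected for curves with no common component (the affine F_7-count falls short of the bound because intersections may lie at infinity, over extension fields, or carry multiplicity).


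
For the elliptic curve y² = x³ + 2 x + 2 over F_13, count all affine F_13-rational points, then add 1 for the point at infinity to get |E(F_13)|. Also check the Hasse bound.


Affine points = {(2, 1), (2, 12), (3, 3), (3, 10), (4, 3), (4, 10), (6, 3), (6, 10), (8, 6), (8, 7), (11, 4), (11, 9), (12, 5), (12, 8)}; affine count = 14; |E(F_13)| = 15.

Discriminant check: Δ ∝ 4a³ + 27b² = 4·2³ + 27·2² = 4·8 + 27·4 ≡ 10 (mod 13). Nonzero ⇒ E is nonsingular.
For each x ∈ F_13, compute rhs = x³ + 2·x + 2 mod 13, then count y ∈ F_13 with y² ≡ rhs.
  x = 0: rhs = 2, matching y values: none (0 points).
  x = 1: rhs = 5, matching y values: none (0 points).
  x = 2: rhs = 1, matching y values: 1, 12 (2 points).
  x = 3: rhs = 9, matching y values: 3, 10 (2 points).
  x = 4: rhs = 9, matching y values: 3, 10 (2 points).
  x = 5: rhs = 7, matching y values: none (0 points).
  x = 6: rhs = 9, matching y values: 3, 10 (2 points).
  x = 7: rhs = 8, matching y values: none (0 points).
  x = 8: rhs = 10, matching y values: 6, 7 (2 points).
  x = 9: rhs = 8, matching y values: none (0 points).
  x = 10: rhs = 8, matching y values: none (0 points).
  x = 11: rhs = 3, matching y values: 4, 9 (2 points).
  x = 12: rhs = 12, matching y values: 5, 8 (2 points).
Total affine count: 14.
Full point count |E(F_13)| = 14 + 1 = 15.
Hasse bound: |15 − (13+1)| = |1| = 1 ≤ 2√13 ≈ 7.2111 ✓.


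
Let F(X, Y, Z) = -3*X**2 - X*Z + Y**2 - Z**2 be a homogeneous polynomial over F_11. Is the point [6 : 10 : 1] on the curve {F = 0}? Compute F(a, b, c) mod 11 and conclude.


F(6,10,1) ≡ 7 (mod 11); P is NOT on the curve.

Evaluate F(6, 10, 1) term-by-term (mod 11).
  -3*X**2 ↦ -3·36·1·1 = -108
  -X*Z ↦ -1·6·1·1 = -6
  Y**2 ↦ 1·1·100·1 = 100
  -Z**2 ↦ -1·1·1·1 = -1
Sum: F(6, 10, 1) = (-108) + (-6) + (100) + (-1) = -15.
Reducing mod 11: -15 ≡ 7 (mod 11).
Since F(a, b, c) ≡ 7 ≠ 0 (mod 11), P does NOT lie on the curve.


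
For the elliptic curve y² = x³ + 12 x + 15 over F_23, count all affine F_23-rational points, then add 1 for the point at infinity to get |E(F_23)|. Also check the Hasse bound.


Affine points = {(2, 1), (2, 22), (3, 3), (3, 20), (4, 9), (4, 14), (5, 4), (5, 19), (6, 2), (6, 21), (8, 5), (8, 18), (9, 1), (9, 22), (10, 10), (10, 13), (11, 11), (11, 12), (12, 1), (12, 22), (14, 11), (14, 12), (16, 5), (16, 18), (17, 7), (17, 16), (19, 8), (19, 15), (21, 11), (21, 12), (22, 5), (22, 18)}; affine count = 32; |E(F_23)| = 33.

Discriminant check: Δ ∝ 4a³ + 27b² = 4·12³ + 27·15² = 4·1728 + 27·225 ≡ 15 (mod 23). Nonzero ⇒ E is nonsingular.
For each x ∈ F_23, compute rhs = x³ + 12·x + 15 mod 23, then count y ∈ F_23 with y² ≡ rhs.
  x = 0: rhs = 15, matching y values: none (0 points).
  x = 1: rhs = 5, matching y values: none (0 points).
  x = 2: rhs = 1, matching y values: 1, 22 (2 points).
  x = 3: rhs = 9, matching y values: 3, 20 (2 points).
  x = 4: rhs = 12, matching y values: 9, 14 (2 points).
  x = 5: rhs = 16, matching y values: 4, 19 (2 points).
  x = 6: rhs = 4, matching y values: 2, 21 (2 points).
  x = 7: rhs = 5, matching y values: none (0 points).
  x = 8: rhs = 2, matching y values: 5, 18 (2 points).
  x = 9: rhs = 1, matching y values: 1, 22 (2 points).
  x = 10: rhs = 8, matching y values: 10, 13 (2 points).
  x = 11: rhs = 6, matching y values: 11, 12 (2 points).
  x = 12: rhs = 1, matching y values: 1, 22 (2 points).
  x = 13: rhs = 22, matching y values: none (0 points).
  x = 14: rhs = 6, matching y values: 11, 12 (2 points).
  x = 15: rhs = 5, matching y values: none (0 points).
  x = 16: rhs = 2, matching y values: 5, 18 (2 points).
  x = 17: rhs = 3, matching y values: 7, 16 (2 points).
  x = 18: rhs = 14, matching y values: none (0 points).
  x = 19: rhs = 18, matching y values: 8, 15 (2 points).
  x = 20: rhs = 21, matching y values: none (0 points).
  x = 21: rhs = 6, matching y values: 11, 12 (2 points).
  x = 22: rhs = 2, matching y values: 5, 18 (2 points).
Total affine count: 32.
Full point count |E(F_23)| = 32 + 1 = 33.
Hasse bound: |33 − (23+1)| = |9| = 9 ≤ 2√23 ≈ 9.5917 ✓.


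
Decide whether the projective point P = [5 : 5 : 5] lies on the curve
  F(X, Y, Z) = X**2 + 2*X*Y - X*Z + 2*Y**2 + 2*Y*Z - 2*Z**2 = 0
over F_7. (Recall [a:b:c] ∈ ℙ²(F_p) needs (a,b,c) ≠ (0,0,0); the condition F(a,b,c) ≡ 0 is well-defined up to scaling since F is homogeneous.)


F(5,5,5) ≡ 2 (mod 7); P is NOT on the curve.

Evaluate F(5, 5, 5) term-by-term (mod 7).
  X**2 ↦ 1·25·1·1 = 25
  2*X*Y ↦ 2·5·5·1 = 50
  -X*Z ↦ -1·5·1·5 = -25
  2*Y**2 ↦ 2·1·25·1 = 50
  2*Y*Z ↦ 2·1·5·5 = 50
  -2*Z**2 ↦ -2·1·1·25 = -50
Sum: F(5, 5, 5) = (25) + (50) + (-25) + (50) + (50) + (-50) = 100.
Reducing mod 7: 100 ≡ 2 (mod 7).
Since F(a, b, c) ≡ 2 ≠ 0 (mod 7), P does NOT lie on the curve.


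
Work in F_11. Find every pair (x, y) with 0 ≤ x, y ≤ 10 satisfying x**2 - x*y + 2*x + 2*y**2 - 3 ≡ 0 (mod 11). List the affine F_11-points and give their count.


Affine F_11-points: {(1, 0), (1, 6), (3, 1), (3, 6), (5, 4), (7, 1), (7, 8), (8, 0), (8, 4), (10, 8)}; count = 10.

For each of the 121 pairs (x, y) ∈ F_11², evaluate f(x, y) mod 11. Record the zeros.
  x = 0: [0↦8, 1↦10, 2↦5, 3↦4, 4↦7, 5↦3, 6↦3, 7↦7, 8↦4, 9↦5, 10↦10]  zeros at y ∈ ∅
  x = 1: [0↦0, 1↦1, 2↦6, 3↦4, 4↦6, 5↦1, 6↦0, 7↦3, 8↦10, 9↦10, 10↦3]  zeros at y ∈ {0, 6}
  x = 2: [0↦5, 1↦5, 2↦9, 3↦6, 4↦7, 5↦1, 6↦10, 7↦1, 8↦7, 9↦6, 10↦9]  zeros at y ∈ ∅
  x = 3: [0↦1, 1↦0, 2↦3, 3↦10, 4↦10, 5↦3, 6↦0, 7↦1, 8↦6, 9↦4, 10↦6]  zeros at y ∈ {1, 6}
  x = 4: [0↦10, 1↦8, 2↦10, 3↦5, 4↦4, 5↦7, 6↦3, 7↦3, 8↦7, 9↦4, 10↦5]  zeros at y ∈ ∅
  x = 5: [0↦10, 1↦7, 2↦8, 3↦2, 4↦0, 5↦2, 6↦8, 7↦7, 8↦10, 9↦6, 10↦6]  zeros at y ∈ {4}
  x = 6: [0↦1, 1↦8, 2↦8, 3↦1, 4↦9, 5↦10, 6↦4, 7↦2, 8↦4, 9↦10, 10↦9]  zeros at y ∈ ∅
  x = 7: [0↦5, 1↦0, 2↦10, 3↦2, 4↦9, 5↦9, 6↦2, 7↦10, 8↦0, 9↦5, 10↦3]  zeros at y ∈ {1, 8}
  x = 8: [0↦0, 1↦5, 2↦3, 3↦5, 4↦0, 5↦10, 6↦2, 7↦9, 8↦9, 9↦2, 10↦10]  zeros at y ∈ {0, 4}
  x = 9: [0↦8, 1↦1, 2↦9, 3↦10, 4↦4, 5↦2, 6↦4, 7↦10, 8↦9, 9↦1, 10↦8]  zeros at y ∈ ∅
  x = 10: [0↦7, 1↦10, 2↦6, 3↦6, 4↦10, 5↦7, 6↦8, 7↦2, 8↦0, 9↦2, 10↦8]  zeros at y ∈ {8}
Collecting zeros: affine points = {(1, 0), (1, 6), (3, 1), (3, 6), (5, 4), (7, 1), (7, 8), (8, 0), (8, 4), (10, 8)}.
Total count |C(F_11)_aff| = 10.


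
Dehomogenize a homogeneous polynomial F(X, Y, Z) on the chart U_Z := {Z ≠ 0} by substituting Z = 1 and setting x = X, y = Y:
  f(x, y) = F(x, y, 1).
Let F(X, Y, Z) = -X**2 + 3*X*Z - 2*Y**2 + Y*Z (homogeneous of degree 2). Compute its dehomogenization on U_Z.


f(x, y) = -x**2 + 3*x - 2*y**2 + y

On U_Z we set Z = 1. Each monomial c·X^i·Y^j·Z^k in F becomes c·x^i·y^j·1^k = c·x^i·y^j.
Substituting Z = 1: F(X, Y, 1) = -x**2 + 3*x - 2*y**2 + y.
Note: deg(f) ≤ deg(F) = 2; strict inequality happens when F is divisible by Z (lost terms).


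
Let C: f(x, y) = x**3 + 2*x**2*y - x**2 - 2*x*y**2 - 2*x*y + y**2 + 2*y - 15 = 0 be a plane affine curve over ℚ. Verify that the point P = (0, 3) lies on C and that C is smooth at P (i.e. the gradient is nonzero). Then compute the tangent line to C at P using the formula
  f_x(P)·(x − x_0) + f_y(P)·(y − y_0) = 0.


Tangent line at P: -24*x + 8*y - 24 = 0.

Step 1: f(0, 3) = 0, so P lies on C.
Step 2: partial derivatives
  f_x(x, y) = 3*x**2 + 4*x*y - 2*x - 2*y**2 - 2*y, f_y(x, y) = 2*x**2 - 4*x*y - 2*x + 2*y + 2.
  f_x(P) = -24, f_y(P) = 8 (gradient nonzero, so P is smooth).
Step 3: tangent line at P: -24·(x − 0) + 8·(y − 3) = 0.
Expanding: -24*x + 8*y - 24 = 0.


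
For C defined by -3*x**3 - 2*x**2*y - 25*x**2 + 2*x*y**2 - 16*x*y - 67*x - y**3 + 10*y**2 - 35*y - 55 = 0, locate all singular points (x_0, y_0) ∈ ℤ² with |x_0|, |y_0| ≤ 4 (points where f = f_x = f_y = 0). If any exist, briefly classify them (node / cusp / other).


Singular points: {(-3, 1)}; classification: cusp.

Compute partial derivatives:
  f_x = -9*x**2 - 4*x*y - 50*x + 2*y**2 - 16*y - 67.
  f_y = -2*x**2 + 4*x*y - 16*x - 3*y**2 + 20*y - 35.
Scan x_0 ∈ {−4, ..., 4}. For each x_0, f_y(x_0, y) is a polynomial in y; find its integer roots y ∈ {−4, ..., 4}, then test f_x and f at those candidates.
  x = -4: f_y(-4, y) = -3*y**2 + 4*y - 3; no integer root y with |y| ≤ 4.
  x = -3: f_y(-3, y) = -3*y**2 + 8*y - 5; vanishes at y ∈ {1}. (-3, 1): f_x = 0, f = 0 — SINGULAR.
  x = -2: f_y(-2, y) = -3*y**2 + 12*y - 11; no integer root y with |y| ≤ 4.
  x = -1: f_y(-1, y) = -3*y**2 + 16*y - 21; vanishes at y ∈ {3}. (-1, 3): f_x = -44 ≠ 0.
  x = 0: f_y(0, y) = -3*y**2 + 20*y - 35; no integer root y with |y| ≤ 4.
  x = 1: f_y(1, y) = -3*y**2 + 24*y - 53; no integer root y with |y| ≤ 4.
  x = 2: f_y(2, y) = -3*y**2 + 28*y - 75; no integer root y with |y| ≤ 4.
  x = 3: f_y(3, y) = -3*y**2 + 32*y - 101; no integer root y with |y| ≤ 4.
  x = 4: f_y(4, y) = -3*y**2 + 36*y - 131; no integer root y with |y| ≤ 4.
Only singular point on the grid: (-3, 1).
Classify: substitute x = -3 + u, y = 1 + v and expand: f = -3*u**3 - 2*u**2*v + 2*u*v**2 - v**3 + v**2.
No constant or linear terms (consistent with a singular point). Quadratic part: v**2. Cubic part: -3*u**3 - 2*u**2*v + 2*u*v**2 - v**3.
The quadratic part v**2 is a perfect square, so there is a single (double) tangent line v = 0, i.e. y = 1. Restricting the cubic part to that line (v = 0) leaves -3*u**3 ≠ 0, so f is not divisible by v and the branch is v² ≈ 3*u**3 to lowest order — this is a cusp.
Classification: cusp.


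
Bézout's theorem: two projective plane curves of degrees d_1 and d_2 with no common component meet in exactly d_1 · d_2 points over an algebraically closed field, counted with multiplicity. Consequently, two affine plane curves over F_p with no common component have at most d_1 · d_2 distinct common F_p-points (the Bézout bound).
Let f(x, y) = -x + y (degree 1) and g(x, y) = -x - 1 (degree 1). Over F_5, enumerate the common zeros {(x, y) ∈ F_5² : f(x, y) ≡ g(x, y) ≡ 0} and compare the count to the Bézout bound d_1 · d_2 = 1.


Common zeros: {(4, 4)}; count = 1; Bézout bound = 1.

deg(f) = 1, deg(g) = 1, so Bézout bound = 1.
Scan x ∈ F_5. For each x, list the y ∈ F_5 with f(x, y) ≡ 0 and those with g(x, y) ≡ 0 (mod 5); the common zeros in that column are the intersection.
  x = 0: f ≡ 0 at y ∈ {0}; g ≡ 0 at y ∈ ∅; common: ∅.
  x = 1: f ≡ 0 at y ∈ {1}; g ≡ 0 at y ∈ ∅; common: ∅.
  x = 2: f ≡ 0 at y ∈ {2}; g ≡ 0 at y ∈ ∅; common: ∅.
  x = 3: f ≡ 0 at y ∈ {3}; g ≡ 0 at y ∈ ∅; common: ∅.
  x = 4: f ≡ 0 at y ∈ {4}; g ≡ 0 at y ∈ {0, 1, 2, 3, 4}; common: {4}.
Collecting: common zeros = {(4, 4)}, so the count is 1.
Comparison with the Bézout bound: 1 ≤ 1 = deg(f)·deg(g), as expected for curves with no common component (the bound is attained).


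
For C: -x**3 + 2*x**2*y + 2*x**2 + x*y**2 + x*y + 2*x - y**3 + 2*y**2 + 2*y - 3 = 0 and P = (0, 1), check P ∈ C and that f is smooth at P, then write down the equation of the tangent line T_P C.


Tangent line at P: 4*x + 3*y - 3 = 0.

Step 1: f(0, 1) = 0, so P lies on C.
Step 2: partial derivatives
  f_x(x, y) = -3*x**2 + 4*x*y + 4*x + y**2 + y + 2, f_y(x, y) = 2*x**2 + 2*x*y + x - 3*y**2 + 4*y + 2.
  f_x(P) = 4, f_y(P) = 3 (gradient nonzero, so P is smooth).
Step 3: tangent line at P: 4·(x − 0) + 3·(y − 1) = 0.
Expanding: 4*x + 3*y - 3 = 0.


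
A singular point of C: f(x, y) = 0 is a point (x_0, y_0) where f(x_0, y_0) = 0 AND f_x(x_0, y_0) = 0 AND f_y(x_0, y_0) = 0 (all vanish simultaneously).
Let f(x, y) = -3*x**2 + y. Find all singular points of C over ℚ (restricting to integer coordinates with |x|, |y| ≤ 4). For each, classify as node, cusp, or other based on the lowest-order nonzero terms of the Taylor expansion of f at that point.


No singular points in the scanned grid; C is smooth there.

Compute partial derivatives:
  f_x = -6*x.
  f_y = 1.
f_y = 1 is a nonzero constant, so f_y never vanishes: no point (x, y) can satisfy f = f_x = f_y = 0. In particular no (x, y) ∈ {−4, ..., 4}² is singular; the curve is smooth.


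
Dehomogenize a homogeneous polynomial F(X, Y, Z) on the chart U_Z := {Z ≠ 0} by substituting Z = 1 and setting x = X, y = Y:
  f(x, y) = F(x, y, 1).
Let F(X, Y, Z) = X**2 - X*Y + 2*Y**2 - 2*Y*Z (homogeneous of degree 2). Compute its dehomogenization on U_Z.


f(x, y) = x**2 - x*y + 2*y**2 - 2*y

On U_Z we set Z = 1. Each monomial c·X^i·Y^j·Z^k in F becomes c·x^i·y^j·1^k = c·x^i·y^j.
Substituting Z = 1: F(X, Y, 1) = x**2 - x*y + 2*y**2 - 2*y.
Note: deg(f) ≤ deg(F) = 2; strict inequality happens when F is divisible by Z (lost terms).


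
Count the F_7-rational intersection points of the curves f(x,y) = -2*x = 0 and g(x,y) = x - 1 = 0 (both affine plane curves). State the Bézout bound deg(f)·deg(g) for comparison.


Common zeros: ∅; count = 0; Bézout bound = 1.

deg(f) = 1, deg(g) = 1, so Bézout bound = 1.
Scan x ∈ F_7. For each x, list the y ∈ F_7 with f(x, y) ≡ 0 and those with g(x, y) ≡ 0 (mod 7); the common zeros in that column are the intersection.
  x = 0: f ≡ 0 at y ∈ {0, 1, 2, 3, 4, 5, 6}; g ≡ 0 at y ∈ ∅; common: ∅.
  x = 1: f ≡ 0 at y ∈ ∅; g ≡ 0 at y ∈ {0, 1, 2, 3, 4, 5, 6}; common: ∅.
  x = 2: f ≡ 0 at y ∈ ∅; g ≡ 0 at y ∈ ∅; common: ∅.
  x = 3: f ≡ 0 at y ∈ ∅; g ≡ 0 at y ∈ ∅; common: ∅.
  x = 4: f ≡ 0 at y ∈ ∅; g ≡ 0 at y ∈ ∅; common: ∅.
  x = 5: f ≡ 0 at y ∈ ∅; g ≡ 0 at y ∈ ∅; common: ∅.
  x = 6: f ≡ 0 at y ∈ ∅; g ≡ 0 at y ∈ ∅; common: ∅.
Collecting: common zeros = ∅, so the count is 0.
Comparison with the Bézout bound: 0 ≤ 1 = deg(f)·deg(g), as expected for curves with no common component (the affine F_7-count falls short of the bound because intersections may lie at infinity, over extension fields, or carry multiplicity).


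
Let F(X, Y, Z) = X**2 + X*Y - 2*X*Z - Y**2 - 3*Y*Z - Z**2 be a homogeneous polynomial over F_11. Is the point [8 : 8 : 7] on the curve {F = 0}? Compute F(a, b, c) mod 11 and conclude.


F(8,8,7) ≡ 10 (mod 11); P is NOT on the curve.

Evaluate F(8, 8, 7) term-by-term (mod 11).
  X**2 ↦ 1·64·1·1 = 64
  X*Y ↦ 1·8·8·1 = 64
  -2*X*Z ↦ -2·8·1·7 = -112
  -Y**2 ↦ -1·1·64·1 = -64
  -3*Y*Z ↦ -3·1·8·7 = -168
  -Z**2 ↦ -1·1·1·49 = -49
Sum: F(8, 8, 7) = (64) + (64) + (-112) + (-64) + (-168) + (-49) = -265.
Reducing mod 11: -265 ≡ 10 (mod 11).
Since F(a, b, c) ≡ 10 ≠ 0 (mod 11), P does NOT lie on the curve.


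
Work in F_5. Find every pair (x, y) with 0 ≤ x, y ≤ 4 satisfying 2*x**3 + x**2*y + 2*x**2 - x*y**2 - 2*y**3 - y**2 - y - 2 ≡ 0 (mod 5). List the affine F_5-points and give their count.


Affine F_5-points: {(0, 4), (1, 3), (2, 1), (2, 2), (2, 3), (3, 0), (3, 4), (4, 4)}; count = 8.

For each of the 25 pairs (x, y) ∈ F_5², evaluate f(x, y) mod 5. Record the zeros.
  x = 0: [0↦3, 1↦4, 2↦1, 3↦2, 4↦0]  zeros at y ∈ {4}
  x = 1: [0↦2, 1↦3, 2↦3, 3↦0, 4↦2]  zeros at y ∈ {3}
  x = 2: [0↦2, 1↦0, 2↦0, 3↦0, 4↦3]  zeros at y ∈ {1, 2, 3}
  x = 3: [0↦0, 1↦2, 2↦4, 3↦4, 4↦0]  zeros at y ∈ {0, 4}
  x = 4: [0↦3, 1↦1, 2↦2, 3↦4, 4↦0]  zeros at y ∈ {4}
Collecting zeros: affine points = {(0, 4), (1, 3), (2, 1), (2, 2), (2, 3), (3, 0), (3, 4), (4, 4)}.
Total count |C(F_5)_aff| = 8.


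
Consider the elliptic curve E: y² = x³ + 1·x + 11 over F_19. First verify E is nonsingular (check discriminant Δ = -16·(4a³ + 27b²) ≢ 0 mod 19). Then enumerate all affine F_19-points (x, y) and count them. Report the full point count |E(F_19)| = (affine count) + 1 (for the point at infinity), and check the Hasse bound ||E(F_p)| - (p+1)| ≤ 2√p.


Affine points = {(0, 7), (0, 12), (6, 9), (6, 10), (7, 0), (11, 2), (11, 17), (13, 6), (13, 13), (15, 0), (16, 0), (17, 1), (17, 18), (18, 3), (18, 16)}; affine count = 15; |E(F_19)| = 16.

Discriminant check: Δ ∝ 4a³ + 27b² = 4·1³ + 27·11² = 4·1 + 27·121 ≡ 3 (mod 19). Nonzero ⇒ E is nonsingular.
For each x ∈ F_19, compute rhs = x³ + 1·x + 11 mod 19, then count y ∈ F_19 with y² ≡ rhs.
  x = 0: rhs = 11, matching y values: 7, 12 (2 points).
  x = 1: rhs = 13, matching y values: none (0 points).
  x = 2: rhs = 2, matching y values: none (0 points).
  x = 3: rhs = 3, matching y values: none (0 points).
  x = 4: rhs = 3, matching y values: none (0 points).
  x = 5: rhs = 8, matching y values: none (0 points).
  x = 6: rhs = 5, matching y values: 9, 10 (2 points).
  x = 7: rhs = 0, matching y values: 0 (1 points).
  x = 8: rhs = 18, matching y values: none (0 points).
  x = 9: rhs = 8, matching y values: none (0 points).
  x = 10: rhs = 14, matching y values: none (0 points).
  x = 11: rhs = 4, matching y values: 2, 17 (2 points).
  x = 12: rhs = 3, matching y values: none (0 points).
  x = 13: rhs = 17, matching y values: 6, 13 (2 points).
  x = 14: rhs = 14, matching y values: none (0 points).
  x = 15: rhs = 0, matching y values: 0 (1 points).
  x = 16: rhs = 0, matching y values: 0 (1 points).
  x = 17: rhs = 1, matching y values: 1, 18 (2 points).
  x = 18: rhs = 9, matching y values: 3, 16 (2 points).
Total affine count: 15.
Full point count |E(F_19)| = 15 + 1 = 16.
Hasse bound: |16 − (19+1)| = |-4| = 4 ≤ 2√19 ≈ 8.7178 ✓.


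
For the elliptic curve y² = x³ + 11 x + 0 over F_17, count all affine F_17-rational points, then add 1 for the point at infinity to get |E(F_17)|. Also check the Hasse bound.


Affine points = {(0, 0), (2, 8), (2, 9), (3, 3), (3, 14), (14, 5), (14, 12), (15, 2), (15, 15)}; affine count = 9; |E(F_17)| = 10.

Discriminant check: Δ ∝ 4a³ + 27b² = 4·11³ + 27·0² = 4·1331 + 27·0 ≡ 3 (mod 17). Nonzero ⇒ E is nonsingular.
For each x ∈ F_17, compute rhs = x³ + 11·x + 0 mod 17, then count y ∈ F_17 with y² ≡ rhs.
  x = 0: rhs = 0, matching y values: 0 (1 points).
  x = 1: rhs = 12, matching y values: none (0 points).
  x = 2: rhs = 13, matching y values: 8, 9 (2 points).
  x = 3: rhs = 9, matching y values: 3, 14 (2 points).
  x = 4: rhs = 6, matching y values: none (0 points).
  x = 5: rhs = 10, matching y values: none (0 points).
  x = 6: rhs = 10, matching y values: none (0 points).
  x = 7: rhs = 12, matching y values: none (0 points).
  x = 8: rhs = 5, matching y values: none (0 points).
  x = 9: rhs = 12, matching y values: none (0 points).
  x = 10: rhs = 5, matching y values: none (0 points).
  x = 11: rhs = 7, matching y values: none (0 points).
  x = 12: rhs = 7, matching y values: none (0 points).
  x = 13: rhs = 11, matching y values: none (0 points).
  x = 14: rhs = 8, matching y values: 5, 12 (2 points).
  x = 15: rhs = 4, matching y values: 2, 15 (2 points).
  x = 16: rhs = 5, matching y values: none (0 points).
Total affine count: 9.
Full point count |E(F_17)| = 9 + 1 = 10.
Hasse bound: |10 − (17+1)| = |-8| = 8 ≤ 2√17 ≈ 8.2462 ✓.


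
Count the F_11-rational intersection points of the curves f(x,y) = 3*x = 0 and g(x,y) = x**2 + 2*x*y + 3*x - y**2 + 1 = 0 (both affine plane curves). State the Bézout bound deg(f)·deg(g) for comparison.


Common zeros: {(0, 1), (0, 10)}; count = 2; Bézout bound = 2.

deg(f) = 1, deg(g) = 2, so Bézout bound = 2.
Scan x ∈ F_11. For each x, list the y ∈ F_11 with f(x, y) ≡ 0 and those with g(x, y) ≡ 0 (mod 11); the common zeros in that column are the intersection.
  x = 0: f ≡ 0 at y ∈ {0, 1, 2, 3, 4, 5, 6, 7, 8, 9, 10}; g ≡ 0 at y ∈ {1, 10}; common: {1, 10}.
  x = 1: f ≡ 0 at y ∈ ∅; g ≡ 0 at y ∈ ∅; common: ∅.
  x = 2: f ≡ 0 at y ∈ ∅; g ≡ 0 at y ∈ {0, 4}; common: ∅.
  x = 3: f ≡ 0 at y ∈ ∅; g ≡ 0 at y ∈ ∅; common: ∅.
  x = 4: f ≡ 0 at y ∈ ∅; g ≡ 0 at y ∈ {3, 5}; common: ∅.
  x = 5: f ≡ 0 at y ∈ ∅; g ≡ 0 at y ∈ {5}; common: ∅.
  x = 6: f ≡ 0 at y ∈ ∅; g ≡ 0 at y ∈ {0, 1}; common: ∅.
  x = 7: f ≡ 0 at y ∈ ∅; g ≡ 0 at y ∈ ∅; common: ∅.
  x = 8: f ≡ 0 at y ∈ ∅; g ≡ 0 at y ∈ ∅; common: ∅.
  x = 9: f ≡ 0 at y ∈ ∅; g ≡ 0 at y ∈ {3, 4}; common: ∅.
  x = 10: f ≡ 0 at y ∈ ∅; g ≡ 0 at y ∈ {10}; common: ∅.
Collecting: common zeros = {(0, 1), (0, 10)}, so the count is 2.
Comparison with the Bézout bound: 2 ≤ 2 = deg(f)·deg(g), as expected for curves with no common component (the bound is attained).


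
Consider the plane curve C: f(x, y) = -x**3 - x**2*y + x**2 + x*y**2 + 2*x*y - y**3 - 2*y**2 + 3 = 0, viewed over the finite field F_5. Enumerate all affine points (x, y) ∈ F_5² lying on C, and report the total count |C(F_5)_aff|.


Affine F_5-points: {(0, 1), (1, 3), (2, 4), (3, 0), (3, 2), (3, 4), (4, 0)}; count = 7.

For each of the 25 pairs (x, y) ∈ F_5², evaluate f(x, y) mod 5. Record the zeros.
  x = 0: [0↦3, 1↦0, 2↦2, 3↦3, 4↦2]  zeros at y ∈ {1}
  x = 1: [0↦3, 1↦2, 2↦3, 3↦0, 4↦2]  zeros at y ∈ {3}
  x = 2: [0↦4, 1↦3, 2↦1, 3↦2, 4↦0]  zeros at y ∈ {4}
  x = 3: [0↦0, 1↦2, 2↦0, 3↦3, 4↦0]  zeros at y ∈ {0, 2, 4}
  x = 4: [0↦0, 1↦3, 2↦4, 3↦2, 4↦1]  zeros at y ∈ {0}
Collecting zeros: affine points = {(0, 1), (1, 3), (2, 4), (3, 0), (3, 2), (3, 4), (4, 0)}.
Total count |C(F_5)_aff| = 7.


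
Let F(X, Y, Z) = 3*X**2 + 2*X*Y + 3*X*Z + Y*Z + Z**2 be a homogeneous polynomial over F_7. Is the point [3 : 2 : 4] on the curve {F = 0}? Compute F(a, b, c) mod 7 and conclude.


F(3,2,4) ≡ 1 (mod 7); P is NOT on the curve.

Evaluate F(3, 2, 4) term-by-term (mod 7).
  3*X**2 ↦ 3·9·1·1 = 27
  2*X*Y ↦ 2·3·2·1 = 12
  3*X*Z ↦ 3·3·1·4 = 36
  Y*Z ↦ 1·1·2·4 = 8
  Z**2 ↦ 1·1·1·16 = 16
Sum: F(3, 2, 4) = (27) + (12) + (36) + (8) + (16) = 99.
Reducing mod 7: 99 ≡ 1 (mod 7).
Since F(a, b, c) ≡ 1 ≠ 0 (mod 7), P does NOT lie on the curve.


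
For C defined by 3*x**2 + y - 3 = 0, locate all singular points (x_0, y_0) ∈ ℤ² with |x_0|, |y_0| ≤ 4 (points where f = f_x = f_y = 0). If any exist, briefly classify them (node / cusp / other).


No singular points in the scanned grid; C is smooth there.

Compute partial derivatives:
  f_x = 6*x.
  f_y = 1.
f_y = 1 is a nonzero constant, so f_y never vanishes: no point (x, y) can satisfy f = f_x = f_y = 0. In particular no (x, y) ∈ {−4, ..., 4}² is singular; the curve is smooth.


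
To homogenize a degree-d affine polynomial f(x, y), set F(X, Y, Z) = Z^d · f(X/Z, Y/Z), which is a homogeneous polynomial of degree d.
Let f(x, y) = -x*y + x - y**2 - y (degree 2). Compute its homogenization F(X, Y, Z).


F(X, Y, Z) = -X*Y + X*Z - Y**2 - Y*Z

deg(f) = 2.
Substitute x = X/Z, y = Y/Z into f, then multiply by Z^2.
  monomial -1·x^1·y^1 ↦ -1·X^1·Y^1·Z^0.
  monomial 1·x^1·y^0 ↦ 1·X^1·Y^0·Z^1.
  monomial -1·x^0·y^2 ↦ -1·X^0·Y^2·Z^0.
  monomial -1·x^0·y^1 ↦ -1·X^0·Y^1·Z^1.
Collecting: F(X, Y, Z) = -X*Y + X*Z - Y**2 - Y*Z.


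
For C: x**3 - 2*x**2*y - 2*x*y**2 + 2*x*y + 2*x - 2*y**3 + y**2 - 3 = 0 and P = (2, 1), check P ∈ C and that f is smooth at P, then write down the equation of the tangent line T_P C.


Tangent line at P: 6*x - 16*y + 4 = 0.

Step 1: f(2, 1) = 0, so P lies on C.
Step 2: partial derivatives
  f_x(x, y) = 3*x**2 - 4*x*y - 2*y**2 + 2*y + 2, f_y(x, y) = -2*x**2 - 4*x*y + 2*x - 6*y**2 + 2*y.
  f_x(P) = 6, f_y(P) = -16 (gradient nonzero, so P is smooth).
Step 3: tangent line at P: 6·(x − 2) + -16·(y − 1) = 0.
Expanding: 6*x - 16*y + 4 = 0.


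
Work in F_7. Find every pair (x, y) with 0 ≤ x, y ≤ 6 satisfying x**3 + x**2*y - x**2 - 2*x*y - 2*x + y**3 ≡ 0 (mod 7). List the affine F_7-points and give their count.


Affine F_7-points: {(0, 0), (2, 0), (4, 1), (4, 3), (6, 0), (6, 2), (6, 5)}; count = 7.

For each of the 49 pairs (x, y) ∈ F_7², evaluate f(x, y) mod 7. Record the zeros.
  x = 0: [0↦0, 1↦1, 2↦1, 3↦6, 4↦1, 5↦6, 6↦6]  zeros at y ∈ {0}
  x = 1: [0↦5, 1↦5, 2↦4, 3↦1, 4↦2, 5↦6, 6↦5]  zeros at y ∈ ∅
  x = 2: [0↦0, 1↦1, 2↦1, 3↦6, 4↦1, 5↦6, 6↦6]  zeros at y ∈ {0}
  x = 3: [0↦5, 1↦2, 2↦5, 3↦6, 4↦4, 5↦5, 6↦1]  zeros at y ∈ ∅
  x = 4: [0↦5, 1↦0, 2↦1, 3↦0, 4↦3, 5↦2, 6↦3]  zeros at y ∈ {1, 3}
  x = 5: [0↦6, 1↦1, 2↦2, 3↦1, 4↦4, 5↦3, 6↦4]  zeros at y ∈ ∅
  x = 6: [0↦0, 1↦4, 2↦0, 3↦1, 4↦6, 5↦0, 6↦3]  zeros at y ∈ {0, 2, 5}
Collecting zeros: affine points = {(0, 0), (2, 0), (4, 1), (4, 3), (6, 0), (6, 2), (6, 5)}.
Total count |C(F_7)_aff| = 7.


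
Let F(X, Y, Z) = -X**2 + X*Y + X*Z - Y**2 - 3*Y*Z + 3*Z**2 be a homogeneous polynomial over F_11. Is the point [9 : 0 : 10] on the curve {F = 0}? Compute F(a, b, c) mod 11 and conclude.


F(9,0,10) ≡ 1 (mod 11); P is NOT on the curve.

Evaluate F(9, 0, 10) term-by-term (mod 11).
  -X**2 ↦ -1·81·1·1 = -81
  X*Y ↦ 1·9·0·1 = 0
  X*Z ↦ 1·9·1·10 = 90
  -Y**2 ↦ -1·1·0·1 = 0
  -3*Y*Z ↦ -3·1·0·10 = 0
  3*Z**2 ↦ 3·1·1·100 = 300
Sum: F(9, 0, 10) = (-81) + (0) + (90) + (0) + (0) + (300) = 309.
Reducing mod 11: 309 ≡ 1 (mod 11).
Since F(a, b, c) ≡ 1 ≠ 0 (mod 11), P does NOT lie on the curve.


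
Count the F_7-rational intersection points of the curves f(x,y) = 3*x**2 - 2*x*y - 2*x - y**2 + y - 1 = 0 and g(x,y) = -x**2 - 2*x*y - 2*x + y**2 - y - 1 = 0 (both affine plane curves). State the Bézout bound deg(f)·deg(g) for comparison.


Common zeros: {(1, 6), (6, 6)}; count = 2; Bézout bound = 4.

deg(f) = 2, deg(g) = 2, so Bézout bound = 4.
Scan x ∈ F_7. For each x, list the y ∈ F_7 with f(x, y) ≡ 0 and those with g(x, y) ≡ 0 (mod 7); the common zeros in that column are the intersection.
  x = 0: f ≡ 0 at y ∈ {3, 5}; g ≡ 0 at y ∈ ∅; common: ∅.
  x = 1: f ≡ 0 at y ∈ {0, 6}; g ≡ 0 at y ∈ {4, 6}; common: {6}.
  x = 2: f ≡ 0 at y ∈ {0, 4}; g ≡ 0 at y ∈ ∅; common: ∅.
  x = 3: f ≡ 0 at y ∈ {1}; g ≡ 0 at y ∈ {3, 4}; common: ∅.
  x = 4: f ≡ 0 at y ∈ {2, 5}; g ≡ 0 at y ∈ ∅; common: ∅.
  x = 5: f ≡ 0 at y ∈ {2, 3}; g ≡ 0 at y ∈ ∅; common: ∅.
  x = 6: f ≡ 0 at y ∈ {4, 6}; g ≡ 0 at y ∈ {0, 6}; common: {6}.
Collecting: common zeros = {(1, 6), (6, 6)}, so the count is 2.
Comparison with the Bézout bound: 2 ≤ 4 = deg(f)·deg(g), as expected for curves with no common component (the affine F_7-count falls short of the bound because intersections may lie at infinity, over extension fields, or carry multiplicity).
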